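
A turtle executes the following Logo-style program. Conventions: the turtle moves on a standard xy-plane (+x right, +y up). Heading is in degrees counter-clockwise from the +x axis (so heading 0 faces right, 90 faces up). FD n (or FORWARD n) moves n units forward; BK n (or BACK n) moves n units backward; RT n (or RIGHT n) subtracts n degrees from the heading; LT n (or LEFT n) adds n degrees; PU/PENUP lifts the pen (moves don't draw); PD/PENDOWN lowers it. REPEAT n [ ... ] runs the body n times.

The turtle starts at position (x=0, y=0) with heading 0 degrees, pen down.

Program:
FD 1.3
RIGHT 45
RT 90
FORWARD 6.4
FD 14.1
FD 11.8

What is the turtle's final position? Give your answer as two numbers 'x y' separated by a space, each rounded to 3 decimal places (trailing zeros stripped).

Answer: -21.54 -22.84

Derivation:
Executing turtle program step by step:
Start: pos=(0,0), heading=0, pen down
FD 1.3: (0,0) -> (1.3,0) [heading=0, draw]
RT 45: heading 0 -> 315
RT 90: heading 315 -> 225
FD 6.4: (1.3,0) -> (-3.225,-4.525) [heading=225, draw]
FD 14.1: (-3.225,-4.525) -> (-13.196,-14.496) [heading=225, draw]
FD 11.8: (-13.196,-14.496) -> (-21.54,-22.84) [heading=225, draw]
Final: pos=(-21.54,-22.84), heading=225, 4 segment(s) drawn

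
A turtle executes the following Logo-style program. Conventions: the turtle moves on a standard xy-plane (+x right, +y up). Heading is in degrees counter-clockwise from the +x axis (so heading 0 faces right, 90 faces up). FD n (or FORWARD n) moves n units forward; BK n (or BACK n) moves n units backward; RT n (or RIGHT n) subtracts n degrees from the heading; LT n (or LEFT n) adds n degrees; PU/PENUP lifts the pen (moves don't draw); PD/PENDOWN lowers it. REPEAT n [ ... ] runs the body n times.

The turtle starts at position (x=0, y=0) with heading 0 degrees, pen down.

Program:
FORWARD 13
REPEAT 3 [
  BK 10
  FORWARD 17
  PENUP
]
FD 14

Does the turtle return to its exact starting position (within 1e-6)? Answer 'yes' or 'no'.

Executing turtle program step by step:
Start: pos=(0,0), heading=0, pen down
FD 13: (0,0) -> (13,0) [heading=0, draw]
REPEAT 3 [
  -- iteration 1/3 --
  BK 10: (13,0) -> (3,0) [heading=0, draw]
  FD 17: (3,0) -> (20,0) [heading=0, draw]
  PU: pen up
  -- iteration 2/3 --
  BK 10: (20,0) -> (10,0) [heading=0, move]
  FD 17: (10,0) -> (27,0) [heading=0, move]
  PU: pen up
  -- iteration 3/3 --
  BK 10: (27,0) -> (17,0) [heading=0, move]
  FD 17: (17,0) -> (34,0) [heading=0, move]
  PU: pen up
]
FD 14: (34,0) -> (48,0) [heading=0, move]
Final: pos=(48,0), heading=0, 3 segment(s) drawn

Start position: (0, 0)
Final position: (48, 0)
Distance = 48; >= 1e-6 -> NOT closed

Answer: no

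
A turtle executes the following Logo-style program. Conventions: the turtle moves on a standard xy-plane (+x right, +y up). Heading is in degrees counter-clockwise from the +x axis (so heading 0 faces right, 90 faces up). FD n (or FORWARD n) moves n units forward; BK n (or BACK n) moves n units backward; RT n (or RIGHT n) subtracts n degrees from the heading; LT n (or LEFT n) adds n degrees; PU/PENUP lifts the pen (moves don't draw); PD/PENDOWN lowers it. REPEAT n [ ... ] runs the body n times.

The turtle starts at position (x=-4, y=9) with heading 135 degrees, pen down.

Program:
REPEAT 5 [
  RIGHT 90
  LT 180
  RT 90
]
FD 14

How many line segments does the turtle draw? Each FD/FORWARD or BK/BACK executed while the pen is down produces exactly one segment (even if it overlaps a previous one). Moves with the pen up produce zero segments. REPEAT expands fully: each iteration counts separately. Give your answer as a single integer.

Executing turtle program step by step:
Start: pos=(-4,9), heading=135, pen down
REPEAT 5 [
  -- iteration 1/5 --
  RT 90: heading 135 -> 45
  LT 180: heading 45 -> 225
  RT 90: heading 225 -> 135
  -- iteration 2/5 --
  RT 90: heading 135 -> 45
  LT 180: heading 45 -> 225
  RT 90: heading 225 -> 135
  -- iteration 3/5 --
  RT 90: heading 135 -> 45
  LT 180: heading 45 -> 225
  RT 90: heading 225 -> 135
  -- iteration 4/5 --
  RT 90: heading 135 -> 45
  LT 180: heading 45 -> 225
  RT 90: heading 225 -> 135
  -- iteration 5/5 --
  RT 90: heading 135 -> 45
  LT 180: heading 45 -> 225
  RT 90: heading 225 -> 135
]
FD 14: (-4,9) -> (-13.899,18.899) [heading=135, draw]
Final: pos=(-13.899,18.899), heading=135, 1 segment(s) drawn
Segments drawn: 1

Answer: 1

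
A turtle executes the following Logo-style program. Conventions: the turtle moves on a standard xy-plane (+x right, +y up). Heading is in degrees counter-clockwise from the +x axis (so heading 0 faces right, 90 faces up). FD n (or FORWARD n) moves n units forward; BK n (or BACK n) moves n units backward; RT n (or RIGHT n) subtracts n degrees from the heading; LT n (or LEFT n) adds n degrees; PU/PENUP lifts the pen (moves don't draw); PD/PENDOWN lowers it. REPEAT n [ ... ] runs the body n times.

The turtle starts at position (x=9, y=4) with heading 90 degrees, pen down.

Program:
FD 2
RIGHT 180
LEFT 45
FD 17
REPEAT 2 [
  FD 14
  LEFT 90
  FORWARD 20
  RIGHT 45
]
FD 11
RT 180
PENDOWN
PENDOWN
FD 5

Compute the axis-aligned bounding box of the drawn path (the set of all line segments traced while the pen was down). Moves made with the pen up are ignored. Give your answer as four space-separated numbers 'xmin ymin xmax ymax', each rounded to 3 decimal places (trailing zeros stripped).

Answer: 9 -15.92 66.841 26

Derivation:
Executing turtle program step by step:
Start: pos=(9,4), heading=90, pen down
FD 2: (9,4) -> (9,6) [heading=90, draw]
RT 180: heading 90 -> 270
LT 45: heading 270 -> 315
FD 17: (9,6) -> (21.021,-6.021) [heading=315, draw]
REPEAT 2 [
  -- iteration 1/2 --
  FD 14: (21.021,-6.021) -> (30.92,-15.92) [heading=315, draw]
  LT 90: heading 315 -> 45
  FD 20: (30.92,-15.92) -> (45.062,-1.778) [heading=45, draw]
  RT 45: heading 45 -> 0
  -- iteration 2/2 --
  FD 14: (45.062,-1.778) -> (59.062,-1.778) [heading=0, draw]
  LT 90: heading 0 -> 90
  FD 20: (59.062,-1.778) -> (59.062,18.222) [heading=90, draw]
  RT 45: heading 90 -> 45
]
FD 11: (59.062,18.222) -> (66.841,26) [heading=45, draw]
RT 180: heading 45 -> 225
PD: pen down
PD: pen down
FD 5: (66.841,26) -> (63.305,22.464) [heading=225, draw]
Final: pos=(63.305,22.464), heading=225, 8 segment(s) drawn

Segment endpoints: x in {9, 21.021, 30.92, 45.062, 59.062, 63.305, 66.841}, y in {-15.92, -6.021, -1.778, 4, 6, 18.222, 22.464, 26}
xmin=9, ymin=-15.92, xmax=66.841, ymax=26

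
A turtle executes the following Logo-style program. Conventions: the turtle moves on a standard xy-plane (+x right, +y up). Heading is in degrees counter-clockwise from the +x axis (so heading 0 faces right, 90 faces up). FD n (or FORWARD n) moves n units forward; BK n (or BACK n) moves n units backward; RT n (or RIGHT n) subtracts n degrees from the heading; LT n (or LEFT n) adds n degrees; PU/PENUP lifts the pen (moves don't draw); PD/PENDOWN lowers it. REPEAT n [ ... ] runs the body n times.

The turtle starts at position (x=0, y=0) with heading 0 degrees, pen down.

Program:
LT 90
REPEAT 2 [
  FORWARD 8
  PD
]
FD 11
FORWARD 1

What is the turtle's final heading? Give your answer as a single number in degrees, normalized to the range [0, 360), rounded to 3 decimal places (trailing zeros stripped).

Executing turtle program step by step:
Start: pos=(0,0), heading=0, pen down
LT 90: heading 0 -> 90
REPEAT 2 [
  -- iteration 1/2 --
  FD 8: (0,0) -> (0,8) [heading=90, draw]
  PD: pen down
  -- iteration 2/2 --
  FD 8: (0,8) -> (0,16) [heading=90, draw]
  PD: pen down
]
FD 11: (0,16) -> (0,27) [heading=90, draw]
FD 1: (0,27) -> (0,28) [heading=90, draw]
Final: pos=(0,28), heading=90, 4 segment(s) drawn

Answer: 90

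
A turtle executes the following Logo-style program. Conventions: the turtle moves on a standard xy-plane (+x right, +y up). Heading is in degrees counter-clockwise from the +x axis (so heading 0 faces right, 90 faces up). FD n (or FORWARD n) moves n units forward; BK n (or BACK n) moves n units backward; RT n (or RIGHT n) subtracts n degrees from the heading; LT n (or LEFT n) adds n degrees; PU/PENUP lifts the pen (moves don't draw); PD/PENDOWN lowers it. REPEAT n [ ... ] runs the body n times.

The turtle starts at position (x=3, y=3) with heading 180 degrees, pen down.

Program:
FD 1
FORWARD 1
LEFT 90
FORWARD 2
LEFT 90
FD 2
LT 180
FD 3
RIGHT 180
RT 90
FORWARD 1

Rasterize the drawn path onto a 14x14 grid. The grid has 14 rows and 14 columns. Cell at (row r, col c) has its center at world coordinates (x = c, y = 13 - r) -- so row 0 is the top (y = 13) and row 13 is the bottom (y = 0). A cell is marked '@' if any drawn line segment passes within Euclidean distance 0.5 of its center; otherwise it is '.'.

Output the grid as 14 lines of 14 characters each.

Answer: ..............
..............
..............
..............
..............
..............
..............
..............
..............
..............
.@@@..........
.@............
@@@@..........
@.............

Derivation:
Segment 0: (3,3) -> (2,3)
Segment 1: (2,3) -> (1,3)
Segment 2: (1,3) -> (1,1)
Segment 3: (1,1) -> (3,1)
Segment 4: (3,1) -> (-0,1)
Segment 5: (-0,1) -> (-0,0)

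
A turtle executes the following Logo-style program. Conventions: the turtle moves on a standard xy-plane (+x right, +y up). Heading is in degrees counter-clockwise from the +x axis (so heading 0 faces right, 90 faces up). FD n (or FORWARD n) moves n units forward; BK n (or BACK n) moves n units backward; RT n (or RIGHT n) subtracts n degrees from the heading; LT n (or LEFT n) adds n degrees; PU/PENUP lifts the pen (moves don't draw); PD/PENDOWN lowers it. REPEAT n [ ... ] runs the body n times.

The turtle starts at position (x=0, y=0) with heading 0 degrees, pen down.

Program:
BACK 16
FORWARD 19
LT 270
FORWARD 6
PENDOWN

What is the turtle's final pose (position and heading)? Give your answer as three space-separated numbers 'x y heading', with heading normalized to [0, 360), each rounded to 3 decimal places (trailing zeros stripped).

Answer: 3 -6 270

Derivation:
Executing turtle program step by step:
Start: pos=(0,0), heading=0, pen down
BK 16: (0,0) -> (-16,0) [heading=0, draw]
FD 19: (-16,0) -> (3,0) [heading=0, draw]
LT 270: heading 0 -> 270
FD 6: (3,0) -> (3,-6) [heading=270, draw]
PD: pen down
Final: pos=(3,-6), heading=270, 3 segment(s) drawn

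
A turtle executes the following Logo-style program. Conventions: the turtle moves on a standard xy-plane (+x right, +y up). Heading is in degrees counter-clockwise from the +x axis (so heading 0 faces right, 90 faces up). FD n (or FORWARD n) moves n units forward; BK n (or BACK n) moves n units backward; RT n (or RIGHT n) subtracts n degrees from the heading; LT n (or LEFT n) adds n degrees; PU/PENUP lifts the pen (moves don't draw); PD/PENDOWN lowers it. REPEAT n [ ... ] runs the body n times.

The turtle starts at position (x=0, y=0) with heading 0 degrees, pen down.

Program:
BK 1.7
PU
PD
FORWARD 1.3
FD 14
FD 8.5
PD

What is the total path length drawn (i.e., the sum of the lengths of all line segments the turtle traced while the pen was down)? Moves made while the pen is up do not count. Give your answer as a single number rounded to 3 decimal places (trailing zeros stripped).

Executing turtle program step by step:
Start: pos=(0,0), heading=0, pen down
BK 1.7: (0,0) -> (-1.7,0) [heading=0, draw]
PU: pen up
PD: pen down
FD 1.3: (-1.7,0) -> (-0.4,0) [heading=0, draw]
FD 14: (-0.4,0) -> (13.6,0) [heading=0, draw]
FD 8.5: (13.6,0) -> (22.1,0) [heading=0, draw]
PD: pen down
Final: pos=(22.1,0), heading=0, 4 segment(s) drawn

Segment lengths:
  seg 1: (0,0) -> (-1.7,0), length = 1.7
  seg 2: (-1.7,0) -> (-0.4,0), length = 1.3
  seg 3: (-0.4,0) -> (13.6,0), length = 14
  seg 4: (13.6,0) -> (22.1,0), length = 8.5
Total = 25.5

Answer: 25.5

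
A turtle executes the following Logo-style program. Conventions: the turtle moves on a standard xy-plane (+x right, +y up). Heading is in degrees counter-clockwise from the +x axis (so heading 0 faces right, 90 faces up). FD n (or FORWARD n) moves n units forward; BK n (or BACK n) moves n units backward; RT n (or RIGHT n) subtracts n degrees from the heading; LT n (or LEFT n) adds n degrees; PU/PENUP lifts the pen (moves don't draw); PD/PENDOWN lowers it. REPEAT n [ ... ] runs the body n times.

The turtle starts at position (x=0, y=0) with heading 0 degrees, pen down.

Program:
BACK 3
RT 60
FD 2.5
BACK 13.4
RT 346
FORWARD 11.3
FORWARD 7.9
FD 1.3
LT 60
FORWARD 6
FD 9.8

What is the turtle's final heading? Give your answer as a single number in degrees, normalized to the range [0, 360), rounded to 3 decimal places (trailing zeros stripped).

Executing turtle program step by step:
Start: pos=(0,0), heading=0, pen down
BK 3: (0,0) -> (-3,0) [heading=0, draw]
RT 60: heading 0 -> 300
FD 2.5: (-3,0) -> (-1.75,-2.165) [heading=300, draw]
BK 13.4: (-1.75,-2.165) -> (-8.45,9.44) [heading=300, draw]
RT 346: heading 300 -> 314
FD 11.3: (-8.45,9.44) -> (-0.6,1.311) [heading=314, draw]
FD 7.9: (-0.6,1.311) -> (4.887,-4.372) [heading=314, draw]
FD 1.3: (4.887,-4.372) -> (5.79,-5.307) [heading=314, draw]
LT 60: heading 314 -> 14
FD 6: (5.79,-5.307) -> (11.612,-3.855) [heading=14, draw]
FD 9.8: (11.612,-3.855) -> (21.121,-1.484) [heading=14, draw]
Final: pos=(21.121,-1.484), heading=14, 8 segment(s) drawn

Answer: 14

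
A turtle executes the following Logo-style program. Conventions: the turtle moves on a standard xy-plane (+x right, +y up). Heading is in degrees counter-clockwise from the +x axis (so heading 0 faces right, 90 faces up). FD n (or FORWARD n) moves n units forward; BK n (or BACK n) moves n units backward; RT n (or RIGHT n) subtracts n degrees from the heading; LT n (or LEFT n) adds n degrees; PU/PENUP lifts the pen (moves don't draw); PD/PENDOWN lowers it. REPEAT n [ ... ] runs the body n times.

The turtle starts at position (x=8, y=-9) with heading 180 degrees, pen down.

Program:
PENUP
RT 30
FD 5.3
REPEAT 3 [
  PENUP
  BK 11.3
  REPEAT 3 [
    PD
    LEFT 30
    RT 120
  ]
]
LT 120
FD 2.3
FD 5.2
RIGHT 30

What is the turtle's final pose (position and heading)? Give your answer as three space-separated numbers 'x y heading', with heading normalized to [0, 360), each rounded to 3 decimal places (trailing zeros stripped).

Answer: 1.56 3.436 150

Derivation:
Executing turtle program step by step:
Start: pos=(8,-9), heading=180, pen down
PU: pen up
RT 30: heading 180 -> 150
FD 5.3: (8,-9) -> (3.41,-6.35) [heading=150, move]
REPEAT 3 [
  -- iteration 1/3 --
  PU: pen up
  BK 11.3: (3.41,-6.35) -> (13.196,-12) [heading=150, move]
  REPEAT 3 [
    -- iteration 1/3 --
    PD: pen down
    LT 30: heading 150 -> 180
    RT 120: heading 180 -> 60
    -- iteration 2/3 --
    PD: pen down
    LT 30: heading 60 -> 90
    RT 120: heading 90 -> 330
    -- iteration 3/3 --
    PD: pen down
    LT 30: heading 330 -> 0
    RT 120: heading 0 -> 240
  ]
  -- iteration 2/3 --
  PU: pen up
  BK 11.3: (13.196,-12) -> (18.846,-2.214) [heading=240, move]
  REPEAT 3 [
    -- iteration 1/3 --
    PD: pen down
    LT 30: heading 240 -> 270
    RT 120: heading 270 -> 150
    -- iteration 2/3 --
    PD: pen down
    LT 30: heading 150 -> 180
    RT 120: heading 180 -> 60
    -- iteration 3/3 --
    PD: pen down
    LT 30: heading 60 -> 90
    RT 120: heading 90 -> 330
  ]
  -- iteration 3/3 --
  PU: pen up
  BK 11.3: (18.846,-2.214) -> (9.06,3.436) [heading=330, move]
  REPEAT 3 [
    -- iteration 1/3 --
    PD: pen down
    LT 30: heading 330 -> 0
    RT 120: heading 0 -> 240
    -- iteration 2/3 --
    PD: pen down
    LT 30: heading 240 -> 270
    RT 120: heading 270 -> 150
    -- iteration 3/3 --
    PD: pen down
    LT 30: heading 150 -> 180
    RT 120: heading 180 -> 60
  ]
]
LT 120: heading 60 -> 180
FD 2.3: (9.06,3.436) -> (6.76,3.436) [heading=180, draw]
FD 5.2: (6.76,3.436) -> (1.56,3.436) [heading=180, draw]
RT 30: heading 180 -> 150
Final: pos=(1.56,3.436), heading=150, 2 segment(s) drawn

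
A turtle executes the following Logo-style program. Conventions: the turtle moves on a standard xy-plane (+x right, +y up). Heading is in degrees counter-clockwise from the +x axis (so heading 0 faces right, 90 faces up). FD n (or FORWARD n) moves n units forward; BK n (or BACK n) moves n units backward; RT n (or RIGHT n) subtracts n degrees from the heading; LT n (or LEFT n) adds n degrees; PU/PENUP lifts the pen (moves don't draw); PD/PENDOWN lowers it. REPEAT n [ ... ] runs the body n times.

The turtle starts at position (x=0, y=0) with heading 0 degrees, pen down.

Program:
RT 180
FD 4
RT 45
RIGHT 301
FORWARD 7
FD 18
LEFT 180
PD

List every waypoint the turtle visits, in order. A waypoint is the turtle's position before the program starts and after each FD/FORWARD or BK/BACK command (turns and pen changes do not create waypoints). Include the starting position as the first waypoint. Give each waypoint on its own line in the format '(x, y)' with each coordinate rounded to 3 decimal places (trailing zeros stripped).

Executing turtle program step by step:
Start: pos=(0,0), heading=0, pen down
RT 180: heading 0 -> 180
FD 4: (0,0) -> (-4,0) [heading=180, draw]
RT 45: heading 180 -> 135
RT 301: heading 135 -> 194
FD 7: (-4,0) -> (-10.792,-1.693) [heading=194, draw]
FD 18: (-10.792,-1.693) -> (-28.257,-6.048) [heading=194, draw]
LT 180: heading 194 -> 14
PD: pen down
Final: pos=(-28.257,-6.048), heading=14, 3 segment(s) drawn
Waypoints (4 total):
(0, 0)
(-4, 0)
(-10.792, -1.693)
(-28.257, -6.048)

Answer: (0, 0)
(-4, 0)
(-10.792, -1.693)
(-28.257, -6.048)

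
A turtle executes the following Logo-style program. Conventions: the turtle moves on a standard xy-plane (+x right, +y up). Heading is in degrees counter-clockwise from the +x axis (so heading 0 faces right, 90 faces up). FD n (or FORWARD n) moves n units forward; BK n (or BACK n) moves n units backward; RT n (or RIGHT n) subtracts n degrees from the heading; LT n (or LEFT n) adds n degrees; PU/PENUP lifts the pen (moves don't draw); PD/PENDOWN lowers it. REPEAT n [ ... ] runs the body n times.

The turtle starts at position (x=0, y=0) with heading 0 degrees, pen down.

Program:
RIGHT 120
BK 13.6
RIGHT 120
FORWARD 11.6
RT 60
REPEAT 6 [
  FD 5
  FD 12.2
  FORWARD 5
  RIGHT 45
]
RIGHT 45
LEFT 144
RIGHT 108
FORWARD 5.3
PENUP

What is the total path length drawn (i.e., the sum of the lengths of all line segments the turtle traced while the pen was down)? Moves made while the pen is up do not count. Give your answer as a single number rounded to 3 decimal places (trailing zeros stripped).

Answer: 163.7

Derivation:
Executing turtle program step by step:
Start: pos=(0,0), heading=0, pen down
RT 120: heading 0 -> 240
BK 13.6: (0,0) -> (6.8,11.778) [heading=240, draw]
RT 120: heading 240 -> 120
FD 11.6: (6.8,11.778) -> (1,21.824) [heading=120, draw]
RT 60: heading 120 -> 60
REPEAT 6 [
  -- iteration 1/6 --
  FD 5: (1,21.824) -> (3.5,26.154) [heading=60, draw]
  FD 12.2: (3.5,26.154) -> (9.6,36.719) [heading=60, draw]
  FD 5: (9.6,36.719) -> (12.1,41.05) [heading=60, draw]
  RT 45: heading 60 -> 15
  -- iteration 2/6 --
  FD 5: (12.1,41.05) -> (16.93,42.344) [heading=15, draw]
  FD 12.2: (16.93,42.344) -> (28.714,45.501) [heading=15, draw]
  FD 5: (28.714,45.501) -> (33.544,46.795) [heading=15, draw]
  RT 45: heading 15 -> 330
  -- iteration 3/6 --
  FD 5: (33.544,46.795) -> (37.874,44.295) [heading=330, draw]
  FD 12.2: (37.874,44.295) -> (48.439,38.195) [heading=330, draw]
  FD 5: (48.439,38.195) -> (52.769,35.695) [heading=330, draw]
  RT 45: heading 330 -> 285
  -- iteration 4/6 --
  FD 5: (52.769,35.695) -> (54.063,30.866) [heading=285, draw]
  FD 12.2: (54.063,30.866) -> (57.221,19.081) [heading=285, draw]
  FD 5: (57.221,19.081) -> (58.515,14.252) [heading=285, draw]
  RT 45: heading 285 -> 240
  -- iteration 5/6 --
  FD 5: (58.515,14.252) -> (56.015,9.922) [heading=240, draw]
  FD 12.2: (56.015,9.922) -> (49.915,-0.644) [heading=240, draw]
  FD 5: (49.915,-0.644) -> (47.415,-4.974) [heading=240, draw]
  RT 45: heading 240 -> 195
  -- iteration 6/6 --
  FD 5: (47.415,-4.974) -> (42.585,-6.268) [heading=195, draw]
  FD 12.2: (42.585,-6.268) -> (30.801,-9.426) [heading=195, draw]
  FD 5: (30.801,-9.426) -> (25.972,-10.72) [heading=195, draw]
  RT 45: heading 195 -> 150
]
RT 45: heading 150 -> 105
LT 144: heading 105 -> 249
RT 108: heading 249 -> 141
FD 5.3: (25.972,-10.72) -> (21.853,-7.384) [heading=141, draw]
PU: pen up
Final: pos=(21.853,-7.384), heading=141, 21 segment(s) drawn

Segment lengths:
  seg 1: (0,0) -> (6.8,11.778), length = 13.6
  seg 2: (6.8,11.778) -> (1,21.824), length = 11.6
  seg 3: (1,21.824) -> (3.5,26.154), length = 5
  seg 4: (3.5,26.154) -> (9.6,36.719), length = 12.2
  seg 5: (9.6,36.719) -> (12.1,41.05), length = 5
  seg 6: (12.1,41.05) -> (16.93,42.344), length = 5
  seg 7: (16.93,42.344) -> (28.714,45.501), length = 12.2
  seg 8: (28.714,45.501) -> (33.544,46.795), length = 5
  seg 9: (33.544,46.795) -> (37.874,44.295), length = 5
  seg 10: (37.874,44.295) -> (48.439,38.195), length = 12.2
  seg 11: (48.439,38.195) -> (52.769,35.695), length = 5
  seg 12: (52.769,35.695) -> (54.063,30.866), length = 5
  seg 13: (54.063,30.866) -> (57.221,19.081), length = 12.2
  seg 14: (57.221,19.081) -> (58.515,14.252), length = 5
  seg 15: (58.515,14.252) -> (56.015,9.922), length = 5
  seg 16: (56.015,9.922) -> (49.915,-0.644), length = 12.2
  seg 17: (49.915,-0.644) -> (47.415,-4.974), length = 5
  seg 18: (47.415,-4.974) -> (42.585,-6.268), length = 5
  seg 19: (42.585,-6.268) -> (30.801,-9.426), length = 12.2
  seg 20: (30.801,-9.426) -> (25.972,-10.72), length = 5
  seg 21: (25.972,-10.72) -> (21.853,-7.384), length = 5.3
Total = 163.7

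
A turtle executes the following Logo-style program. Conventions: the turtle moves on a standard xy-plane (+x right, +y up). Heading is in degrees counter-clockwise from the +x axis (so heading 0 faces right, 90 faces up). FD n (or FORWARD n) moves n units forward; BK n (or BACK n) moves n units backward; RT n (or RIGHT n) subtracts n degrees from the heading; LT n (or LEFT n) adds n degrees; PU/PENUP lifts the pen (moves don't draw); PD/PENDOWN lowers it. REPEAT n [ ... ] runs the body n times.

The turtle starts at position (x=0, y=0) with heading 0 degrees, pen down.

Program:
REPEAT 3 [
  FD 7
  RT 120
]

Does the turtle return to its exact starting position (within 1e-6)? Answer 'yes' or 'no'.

Executing turtle program step by step:
Start: pos=(0,0), heading=0, pen down
REPEAT 3 [
  -- iteration 1/3 --
  FD 7: (0,0) -> (7,0) [heading=0, draw]
  RT 120: heading 0 -> 240
  -- iteration 2/3 --
  FD 7: (7,0) -> (3.5,-6.062) [heading=240, draw]
  RT 120: heading 240 -> 120
  -- iteration 3/3 --
  FD 7: (3.5,-6.062) -> (0,0) [heading=120, draw]
  RT 120: heading 120 -> 0
]
Final: pos=(0,0), heading=0, 3 segment(s) drawn

Start position: (0, 0)
Final position: (0, 0)
Distance = 0; < 1e-6 -> CLOSED

Answer: yes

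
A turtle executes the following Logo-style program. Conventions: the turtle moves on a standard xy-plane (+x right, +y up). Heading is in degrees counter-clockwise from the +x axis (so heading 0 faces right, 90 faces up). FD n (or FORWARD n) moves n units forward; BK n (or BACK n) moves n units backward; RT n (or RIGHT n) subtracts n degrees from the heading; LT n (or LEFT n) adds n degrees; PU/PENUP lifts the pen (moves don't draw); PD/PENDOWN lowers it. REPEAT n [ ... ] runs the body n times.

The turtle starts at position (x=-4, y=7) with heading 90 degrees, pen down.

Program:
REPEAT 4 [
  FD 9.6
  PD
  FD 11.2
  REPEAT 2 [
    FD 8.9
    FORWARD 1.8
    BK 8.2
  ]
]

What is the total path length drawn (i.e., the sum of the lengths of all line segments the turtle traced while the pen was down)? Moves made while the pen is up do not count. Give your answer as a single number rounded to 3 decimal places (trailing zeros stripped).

Executing turtle program step by step:
Start: pos=(-4,7), heading=90, pen down
REPEAT 4 [
  -- iteration 1/4 --
  FD 9.6: (-4,7) -> (-4,16.6) [heading=90, draw]
  PD: pen down
  FD 11.2: (-4,16.6) -> (-4,27.8) [heading=90, draw]
  REPEAT 2 [
    -- iteration 1/2 --
    FD 8.9: (-4,27.8) -> (-4,36.7) [heading=90, draw]
    FD 1.8: (-4,36.7) -> (-4,38.5) [heading=90, draw]
    BK 8.2: (-4,38.5) -> (-4,30.3) [heading=90, draw]
    -- iteration 2/2 --
    FD 8.9: (-4,30.3) -> (-4,39.2) [heading=90, draw]
    FD 1.8: (-4,39.2) -> (-4,41) [heading=90, draw]
    BK 8.2: (-4,41) -> (-4,32.8) [heading=90, draw]
  ]
  -- iteration 2/4 --
  FD 9.6: (-4,32.8) -> (-4,42.4) [heading=90, draw]
  PD: pen down
  FD 11.2: (-4,42.4) -> (-4,53.6) [heading=90, draw]
  REPEAT 2 [
    -- iteration 1/2 --
    FD 8.9: (-4,53.6) -> (-4,62.5) [heading=90, draw]
    FD 1.8: (-4,62.5) -> (-4,64.3) [heading=90, draw]
    BK 8.2: (-4,64.3) -> (-4,56.1) [heading=90, draw]
    -- iteration 2/2 --
    FD 8.9: (-4,56.1) -> (-4,65) [heading=90, draw]
    FD 1.8: (-4,65) -> (-4,66.8) [heading=90, draw]
    BK 8.2: (-4,66.8) -> (-4,58.6) [heading=90, draw]
  ]
  -- iteration 3/4 --
  FD 9.6: (-4,58.6) -> (-4,68.2) [heading=90, draw]
  PD: pen down
  FD 11.2: (-4,68.2) -> (-4,79.4) [heading=90, draw]
  REPEAT 2 [
    -- iteration 1/2 --
    FD 8.9: (-4,79.4) -> (-4,88.3) [heading=90, draw]
    FD 1.8: (-4,88.3) -> (-4,90.1) [heading=90, draw]
    BK 8.2: (-4,90.1) -> (-4,81.9) [heading=90, draw]
    -- iteration 2/2 --
    FD 8.9: (-4,81.9) -> (-4,90.8) [heading=90, draw]
    FD 1.8: (-4,90.8) -> (-4,92.6) [heading=90, draw]
    BK 8.2: (-4,92.6) -> (-4,84.4) [heading=90, draw]
  ]
  -- iteration 4/4 --
  FD 9.6: (-4,84.4) -> (-4,94) [heading=90, draw]
  PD: pen down
  FD 11.2: (-4,94) -> (-4,105.2) [heading=90, draw]
  REPEAT 2 [
    -- iteration 1/2 --
    FD 8.9: (-4,105.2) -> (-4,114.1) [heading=90, draw]
    FD 1.8: (-4,114.1) -> (-4,115.9) [heading=90, draw]
    BK 8.2: (-4,115.9) -> (-4,107.7) [heading=90, draw]
    -- iteration 2/2 --
    FD 8.9: (-4,107.7) -> (-4,116.6) [heading=90, draw]
    FD 1.8: (-4,116.6) -> (-4,118.4) [heading=90, draw]
    BK 8.2: (-4,118.4) -> (-4,110.2) [heading=90, draw]
  ]
]
Final: pos=(-4,110.2), heading=90, 32 segment(s) drawn

Segment lengths:
  seg 1: (-4,7) -> (-4,16.6), length = 9.6
  seg 2: (-4,16.6) -> (-4,27.8), length = 11.2
  seg 3: (-4,27.8) -> (-4,36.7), length = 8.9
  seg 4: (-4,36.7) -> (-4,38.5), length = 1.8
  seg 5: (-4,38.5) -> (-4,30.3), length = 8.2
  seg 6: (-4,30.3) -> (-4,39.2), length = 8.9
  seg 7: (-4,39.2) -> (-4,41), length = 1.8
  seg 8: (-4,41) -> (-4,32.8), length = 8.2
  seg 9: (-4,32.8) -> (-4,42.4), length = 9.6
  seg 10: (-4,42.4) -> (-4,53.6), length = 11.2
  seg 11: (-4,53.6) -> (-4,62.5), length = 8.9
  seg 12: (-4,62.5) -> (-4,64.3), length = 1.8
  seg 13: (-4,64.3) -> (-4,56.1), length = 8.2
  seg 14: (-4,56.1) -> (-4,65), length = 8.9
  seg 15: (-4,65) -> (-4,66.8), length = 1.8
  seg 16: (-4,66.8) -> (-4,58.6), length = 8.2
  seg 17: (-4,58.6) -> (-4,68.2), length = 9.6
  seg 18: (-4,68.2) -> (-4,79.4), length = 11.2
  seg 19: (-4,79.4) -> (-4,88.3), length = 8.9
  seg 20: (-4,88.3) -> (-4,90.1), length = 1.8
  seg 21: (-4,90.1) -> (-4,81.9), length = 8.2
  seg 22: (-4,81.9) -> (-4,90.8), length = 8.9
  seg 23: (-4,90.8) -> (-4,92.6), length = 1.8
  seg 24: (-4,92.6) -> (-4,84.4), length = 8.2
  seg 25: (-4,84.4) -> (-4,94), length = 9.6
  seg 26: (-4,94) -> (-4,105.2), length = 11.2
  seg 27: (-4,105.2) -> (-4,114.1), length = 8.9
  seg 28: (-4,114.1) -> (-4,115.9), length = 1.8
  seg 29: (-4,115.9) -> (-4,107.7), length = 8.2
  seg 30: (-4,107.7) -> (-4,116.6), length = 8.9
  seg 31: (-4,116.6) -> (-4,118.4), length = 1.8
  seg 32: (-4,118.4) -> (-4,110.2), length = 8.2
Total = 234.4

Answer: 234.4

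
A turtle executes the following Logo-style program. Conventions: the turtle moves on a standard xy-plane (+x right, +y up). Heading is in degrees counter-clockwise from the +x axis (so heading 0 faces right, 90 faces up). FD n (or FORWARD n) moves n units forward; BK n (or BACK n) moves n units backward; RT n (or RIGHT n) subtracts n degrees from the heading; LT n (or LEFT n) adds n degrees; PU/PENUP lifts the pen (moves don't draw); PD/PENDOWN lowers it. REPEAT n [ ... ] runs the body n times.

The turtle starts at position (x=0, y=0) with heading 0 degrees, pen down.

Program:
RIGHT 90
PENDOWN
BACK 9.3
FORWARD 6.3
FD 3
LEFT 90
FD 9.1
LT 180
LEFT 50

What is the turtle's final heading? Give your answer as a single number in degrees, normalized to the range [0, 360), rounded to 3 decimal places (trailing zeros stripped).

Executing turtle program step by step:
Start: pos=(0,0), heading=0, pen down
RT 90: heading 0 -> 270
PD: pen down
BK 9.3: (0,0) -> (0,9.3) [heading=270, draw]
FD 6.3: (0,9.3) -> (0,3) [heading=270, draw]
FD 3: (0,3) -> (0,0) [heading=270, draw]
LT 90: heading 270 -> 0
FD 9.1: (0,0) -> (9.1,0) [heading=0, draw]
LT 180: heading 0 -> 180
LT 50: heading 180 -> 230
Final: pos=(9.1,0), heading=230, 4 segment(s) drawn

Answer: 230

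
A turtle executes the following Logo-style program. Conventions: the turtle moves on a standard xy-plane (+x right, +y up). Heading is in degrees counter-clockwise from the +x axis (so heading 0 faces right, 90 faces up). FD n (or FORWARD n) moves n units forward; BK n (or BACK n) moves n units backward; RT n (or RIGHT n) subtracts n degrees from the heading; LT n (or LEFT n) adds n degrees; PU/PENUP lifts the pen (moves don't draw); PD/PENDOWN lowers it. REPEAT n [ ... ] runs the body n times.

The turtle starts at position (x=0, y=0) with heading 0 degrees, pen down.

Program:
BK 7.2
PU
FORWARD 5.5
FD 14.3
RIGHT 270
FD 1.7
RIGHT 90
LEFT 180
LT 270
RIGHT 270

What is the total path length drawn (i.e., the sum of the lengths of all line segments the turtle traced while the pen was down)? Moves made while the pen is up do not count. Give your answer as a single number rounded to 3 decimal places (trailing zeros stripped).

Answer: 7.2

Derivation:
Executing turtle program step by step:
Start: pos=(0,0), heading=0, pen down
BK 7.2: (0,0) -> (-7.2,0) [heading=0, draw]
PU: pen up
FD 5.5: (-7.2,0) -> (-1.7,0) [heading=0, move]
FD 14.3: (-1.7,0) -> (12.6,0) [heading=0, move]
RT 270: heading 0 -> 90
FD 1.7: (12.6,0) -> (12.6,1.7) [heading=90, move]
RT 90: heading 90 -> 0
LT 180: heading 0 -> 180
LT 270: heading 180 -> 90
RT 270: heading 90 -> 180
Final: pos=(12.6,1.7), heading=180, 1 segment(s) drawn

Segment lengths:
  seg 1: (0,0) -> (-7.2,0), length = 7.2
Total = 7.2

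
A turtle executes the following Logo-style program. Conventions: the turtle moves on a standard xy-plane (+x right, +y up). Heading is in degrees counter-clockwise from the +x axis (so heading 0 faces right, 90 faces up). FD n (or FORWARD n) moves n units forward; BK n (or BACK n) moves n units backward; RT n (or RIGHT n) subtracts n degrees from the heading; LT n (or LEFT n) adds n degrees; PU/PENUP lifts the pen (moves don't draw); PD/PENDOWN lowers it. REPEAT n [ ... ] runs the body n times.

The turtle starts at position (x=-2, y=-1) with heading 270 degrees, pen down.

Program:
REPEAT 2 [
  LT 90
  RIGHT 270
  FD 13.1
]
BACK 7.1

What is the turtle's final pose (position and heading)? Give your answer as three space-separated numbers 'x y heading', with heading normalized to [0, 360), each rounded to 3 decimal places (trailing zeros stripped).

Executing turtle program step by step:
Start: pos=(-2,-1), heading=270, pen down
REPEAT 2 [
  -- iteration 1/2 --
  LT 90: heading 270 -> 0
  RT 270: heading 0 -> 90
  FD 13.1: (-2,-1) -> (-2,12.1) [heading=90, draw]
  -- iteration 2/2 --
  LT 90: heading 90 -> 180
  RT 270: heading 180 -> 270
  FD 13.1: (-2,12.1) -> (-2,-1) [heading=270, draw]
]
BK 7.1: (-2,-1) -> (-2,6.1) [heading=270, draw]
Final: pos=(-2,6.1), heading=270, 3 segment(s) drawn

Answer: -2 6.1 270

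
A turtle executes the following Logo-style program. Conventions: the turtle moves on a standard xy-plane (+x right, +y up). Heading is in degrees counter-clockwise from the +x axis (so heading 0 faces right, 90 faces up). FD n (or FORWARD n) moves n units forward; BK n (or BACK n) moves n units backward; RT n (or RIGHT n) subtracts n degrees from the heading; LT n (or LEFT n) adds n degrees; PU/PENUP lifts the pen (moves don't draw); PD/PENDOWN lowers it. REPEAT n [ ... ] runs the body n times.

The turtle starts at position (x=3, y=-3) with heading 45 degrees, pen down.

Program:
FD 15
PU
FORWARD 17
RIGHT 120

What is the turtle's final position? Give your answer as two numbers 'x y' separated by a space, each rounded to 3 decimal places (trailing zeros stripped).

Answer: 25.627 19.627

Derivation:
Executing turtle program step by step:
Start: pos=(3,-3), heading=45, pen down
FD 15: (3,-3) -> (13.607,7.607) [heading=45, draw]
PU: pen up
FD 17: (13.607,7.607) -> (25.627,19.627) [heading=45, move]
RT 120: heading 45 -> 285
Final: pos=(25.627,19.627), heading=285, 1 segment(s) drawn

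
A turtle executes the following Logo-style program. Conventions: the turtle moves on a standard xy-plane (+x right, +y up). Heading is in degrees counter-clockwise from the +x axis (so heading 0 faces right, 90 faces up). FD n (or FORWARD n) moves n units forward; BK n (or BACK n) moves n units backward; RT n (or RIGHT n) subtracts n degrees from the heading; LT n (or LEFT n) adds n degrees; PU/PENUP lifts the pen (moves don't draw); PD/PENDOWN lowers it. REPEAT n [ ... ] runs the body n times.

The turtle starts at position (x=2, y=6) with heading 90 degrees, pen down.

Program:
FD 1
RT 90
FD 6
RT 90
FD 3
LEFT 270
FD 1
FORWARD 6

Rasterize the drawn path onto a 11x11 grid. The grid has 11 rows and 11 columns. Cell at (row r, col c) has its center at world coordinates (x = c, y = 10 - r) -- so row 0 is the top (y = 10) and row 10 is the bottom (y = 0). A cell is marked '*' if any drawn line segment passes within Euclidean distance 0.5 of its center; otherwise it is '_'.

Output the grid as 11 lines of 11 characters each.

Segment 0: (2,6) -> (2,7)
Segment 1: (2,7) -> (8,7)
Segment 2: (8,7) -> (8,4)
Segment 3: (8,4) -> (7,4)
Segment 4: (7,4) -> (1,4)

Answer: ___________
___________
___________
__*******__
__*_____*__
________*__
_********__
___________
___________
___________
___________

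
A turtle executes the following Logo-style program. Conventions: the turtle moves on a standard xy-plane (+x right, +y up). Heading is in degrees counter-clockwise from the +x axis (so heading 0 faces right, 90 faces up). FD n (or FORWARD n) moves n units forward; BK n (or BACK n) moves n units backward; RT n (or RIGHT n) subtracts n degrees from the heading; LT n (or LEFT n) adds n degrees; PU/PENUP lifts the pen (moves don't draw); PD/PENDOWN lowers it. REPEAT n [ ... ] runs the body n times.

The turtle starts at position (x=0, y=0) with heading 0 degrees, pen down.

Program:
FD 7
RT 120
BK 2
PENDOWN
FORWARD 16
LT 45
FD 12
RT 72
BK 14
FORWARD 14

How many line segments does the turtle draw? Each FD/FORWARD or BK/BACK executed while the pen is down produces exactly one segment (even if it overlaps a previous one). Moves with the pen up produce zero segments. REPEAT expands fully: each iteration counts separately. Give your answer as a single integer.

Executing turtle program step by step:
Start: pos=(0,0), heading=0, pen down
FD 7: (0,0) -> (7,0) [heading=0, draw]
RT 120: heading 0 -> 240
BK 2: (7,0) -> (8,1.732) [heading=240, draw]
PD: pen down
FD 16: (8,1.732) -> (0,-12.124) [heading=240, draw]
LT 45: heading 240 -> 285
FD 12: (0,-12.124) -> (3.106,-23.715) [heading=285, draw]
RT 72: heading 285 -> 213
BK 14: (3.106,-23.715) -> (14.847,-16.091) [heading=213, draw]
FD 14: (14.847,-16.091) -> (3.106,-23.715) [heading=213, draw]
Final: pos=(3.106,-23.715), heading=213, 6 segment(s) drawn
Segments drawn: 6

Answer: 6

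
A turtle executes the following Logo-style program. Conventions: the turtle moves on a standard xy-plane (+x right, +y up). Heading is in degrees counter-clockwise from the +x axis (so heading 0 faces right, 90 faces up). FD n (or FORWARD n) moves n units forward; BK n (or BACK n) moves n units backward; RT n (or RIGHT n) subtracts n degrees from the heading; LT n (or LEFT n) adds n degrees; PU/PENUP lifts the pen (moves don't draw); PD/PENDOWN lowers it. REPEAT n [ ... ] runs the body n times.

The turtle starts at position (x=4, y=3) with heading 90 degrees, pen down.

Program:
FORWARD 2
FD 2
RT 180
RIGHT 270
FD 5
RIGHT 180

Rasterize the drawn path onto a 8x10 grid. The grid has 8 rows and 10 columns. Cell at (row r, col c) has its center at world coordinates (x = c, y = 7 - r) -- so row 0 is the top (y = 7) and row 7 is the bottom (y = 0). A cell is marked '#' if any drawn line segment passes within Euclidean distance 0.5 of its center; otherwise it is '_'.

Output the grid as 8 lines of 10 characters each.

Segment 0: (4,3) -> (4,5)
Segment 1: (4,5) -> (4,7)
Segment 2: (4,7) -> (9,7)

Answer: ____######
____#_____
____#_____
____#_____
____#_____
__________
__________
__________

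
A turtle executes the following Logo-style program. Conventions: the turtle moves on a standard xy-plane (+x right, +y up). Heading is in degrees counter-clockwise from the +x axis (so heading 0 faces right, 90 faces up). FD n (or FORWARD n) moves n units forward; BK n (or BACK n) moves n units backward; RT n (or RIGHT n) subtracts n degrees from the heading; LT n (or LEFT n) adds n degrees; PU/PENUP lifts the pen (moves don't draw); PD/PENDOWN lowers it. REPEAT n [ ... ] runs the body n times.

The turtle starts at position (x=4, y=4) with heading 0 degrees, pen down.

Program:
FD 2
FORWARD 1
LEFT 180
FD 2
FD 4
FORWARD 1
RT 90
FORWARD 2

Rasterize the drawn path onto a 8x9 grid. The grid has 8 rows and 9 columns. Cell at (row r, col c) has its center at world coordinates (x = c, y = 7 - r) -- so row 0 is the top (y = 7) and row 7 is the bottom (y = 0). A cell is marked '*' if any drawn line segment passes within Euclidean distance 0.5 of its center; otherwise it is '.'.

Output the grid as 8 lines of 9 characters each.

Segment 0: (4,4) -> (6,4)
Segment 1: (6,4) -> (7,4)
Segment 2: (7,4) -> (5,4)
Segment 3: (5,4) -> (1,4)
Segment 4: (1,4) -> (0,4)
Segment 5: (0,4) -> (0,6)

Answer: .........
*........
*........
********.
.........
.........
.........
.........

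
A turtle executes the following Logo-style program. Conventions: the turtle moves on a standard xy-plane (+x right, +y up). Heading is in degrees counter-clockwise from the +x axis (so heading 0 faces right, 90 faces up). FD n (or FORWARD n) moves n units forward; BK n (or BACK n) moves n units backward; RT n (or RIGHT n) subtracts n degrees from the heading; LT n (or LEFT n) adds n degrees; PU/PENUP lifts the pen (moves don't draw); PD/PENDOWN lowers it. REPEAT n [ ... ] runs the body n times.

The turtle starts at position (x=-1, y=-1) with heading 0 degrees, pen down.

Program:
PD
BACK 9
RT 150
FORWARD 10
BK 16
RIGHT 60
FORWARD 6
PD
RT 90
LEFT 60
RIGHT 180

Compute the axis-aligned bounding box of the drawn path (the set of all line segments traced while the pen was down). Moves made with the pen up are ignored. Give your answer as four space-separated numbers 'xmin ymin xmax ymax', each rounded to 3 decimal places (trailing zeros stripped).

Answer: -18.66 -6 -1 5

Derivation:
Executing turtle program step by step:
Start: pos=(-1,-1), heading=0, pen down
PD: pen down
BK 9: (-1,-1) -> (-10,-1) [heading=0, draw]
RT 150: heading 0 -> 210
FD 10: (-10,-1) -> (-18.66,-6) [heading=210, draw]
BK 16: (-18.66,-6) -> (-4.804,2) [heading=210, draw]
RT 60: heading 210 -> 150
FD 6: (-4.804,2) -> (-10,5) [heading=150, draw]
PD: pen down
RT 90: heading 150 -> 60
LT 60: heading 60 -> 120
RT 180: heading 120 -> 300
Final: pos=(-10,5), heading=300, 4 segment(s) drawn

Segment endpoints: x in {-18.66, -10, -10, -4.804, -1}, y in {-6, -1, 2, 5}
xmin=-18.66, ymin=-6, xmax=-1, ymax=5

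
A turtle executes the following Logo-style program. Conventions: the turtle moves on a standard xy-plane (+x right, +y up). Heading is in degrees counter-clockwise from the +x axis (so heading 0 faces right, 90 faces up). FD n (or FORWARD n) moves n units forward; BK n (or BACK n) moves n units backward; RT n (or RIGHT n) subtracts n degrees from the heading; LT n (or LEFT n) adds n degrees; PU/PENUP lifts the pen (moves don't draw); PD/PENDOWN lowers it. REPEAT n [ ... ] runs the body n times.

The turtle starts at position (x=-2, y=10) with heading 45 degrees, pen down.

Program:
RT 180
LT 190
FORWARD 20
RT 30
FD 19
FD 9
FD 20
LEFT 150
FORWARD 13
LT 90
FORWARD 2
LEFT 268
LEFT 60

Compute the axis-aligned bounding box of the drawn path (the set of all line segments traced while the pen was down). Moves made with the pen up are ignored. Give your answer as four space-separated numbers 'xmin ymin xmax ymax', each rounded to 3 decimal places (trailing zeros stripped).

Executing turtle program step by step:
Start: pos=(-2,10), heading=45, pen down
RT 180: heading 45 -> 225
LT 190: heading 225 -> 55
FD 20: (-2,10) -> (9.472,26.383) [heading=55, draw]
RT 30: heading 55 -> 25
FD 19: (9.472,26.383) -> (26.691,34.413) [heading=25, draw]
FD 9: (26.691,34.413) -> (34.848,38.216) [heading=25, draw]
FD 20: (34.848,38.216) -> (52.974,46.669) [heading=25, draw]
LT 150: heading 25 -> 175
FD 13: (52.974,46.669) -> (40.024,47.802) [heading=175, draw]
LT 90: heading 175 -> 265
FD 2: (40.024,47.802) -> (39.849,45.809) [heading=265, draw]
LT 268: heading 265 -> 173
LT 60: heading 173 -> 233
Final: pos=(39.849,45.809), heading=233, 6 segment(s) drawn

Segment endpoints: x in {-2, 9.472, 26.691, 34.848, 39.849, 40.024, 52.974}, y in {10, 26.383, 34.413, 38.216, 45.809, 46.669, 47.802}
xmin=-2, ymin=10, xmax=52.974, ymax=47.802

Answer: -2 10 52.974 47.802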